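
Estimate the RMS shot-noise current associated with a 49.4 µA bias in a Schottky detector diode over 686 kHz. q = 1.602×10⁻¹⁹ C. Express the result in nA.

3.30 nA

I_n = √(2qI·B)
2qI·B = 2 × 1.602×10⁻¹⁹ × 4.94×10⁻⁵ × 6.86×10⁵ = 1.09×10⁻¹⁷ A²
I_n = √(1.09×10⁻¹⁷) = 3.30×10⁻⁹ A = 3.30 nA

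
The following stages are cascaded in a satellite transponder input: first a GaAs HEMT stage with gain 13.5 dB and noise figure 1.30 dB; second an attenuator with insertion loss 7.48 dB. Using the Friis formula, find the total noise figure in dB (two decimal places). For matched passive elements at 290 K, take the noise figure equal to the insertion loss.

1.92 dB

Convert to linear (a loss of L dB is a gain of −L dB): F_i = 10^(NF_i/10), G_i = 10^(G_i,dB/10)
  Stage 1: F_1 = 10^(1.30/10) = 1.349, G_1 = 10^(13.5/10) = 22.39
  Stage 2: F_2 = 10^(7.48/10) = 5.598, G_2 = 10^(−7.48/10) = 0.1786
Friis cascade:
  F = 1.349 + (5.598 − 1)/22.39 = 1.554
NF = 10 log₁₀(1.554) = 1.92 dB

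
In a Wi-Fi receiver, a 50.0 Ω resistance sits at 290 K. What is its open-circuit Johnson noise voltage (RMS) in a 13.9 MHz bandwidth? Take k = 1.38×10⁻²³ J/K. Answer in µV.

3.34 µV

V_n = √(4kTRB)
4kTRB = 4 × 1.38×10⁻²³ × 290 × 5.00×10¹ × 1.39×10⁷ = 1.11×10⁻¹¹ V²
V_n = √(1.11×10⁻¹¹) = 3.34×10⁻⁶ V = 3.34 µV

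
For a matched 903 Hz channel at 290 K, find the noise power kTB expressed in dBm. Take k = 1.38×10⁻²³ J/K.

−144.4 dBm

P_n = kTB = 1.38×10⁻²³ × 290 × 9.03×10² = 3.61×10⁻¹⁸ W
In dBm: 10 log₁₀(3.61×10⁻¹⁸ / 10⁻³) = −144.4 dBm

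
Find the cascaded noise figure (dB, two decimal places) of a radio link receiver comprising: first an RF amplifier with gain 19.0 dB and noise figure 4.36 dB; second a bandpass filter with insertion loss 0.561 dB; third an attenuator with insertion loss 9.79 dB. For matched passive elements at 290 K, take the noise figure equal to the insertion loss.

4.55 dB

Convert to linear (a loss of L dB is a gain of −L dB): F_i = 10^(NF_i/10), G_i = 10^(G_i,dB/10)
  Stage 1: F_1 = 10^(4.36/10) = 2.729, G_1 = 10^(19.0/10) = 79.43
  Stage 2: F_2 = 10^(0.561/10) = 1.138, G_2 = 10^(−0.561/10) = 0.8788
  Stage 3: F_3 = 10^(9.79/10) = 9.528, G_3 = 10^(−9.79/10) = 0.1050
Friis cascade:
  F = 2.729 + (1.138 − 1)/79.43 + (9.528 − 1)/69.81 = 2.853
NF = 10 log₁₀(2.853) = 4.55 dB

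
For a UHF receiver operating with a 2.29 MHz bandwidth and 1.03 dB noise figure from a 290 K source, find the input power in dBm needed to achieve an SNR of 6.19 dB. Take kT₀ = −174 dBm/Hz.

Sensitivity = −174 + 10 log₁₀(B) + NF + SNR_min
= −174 + 63.6 + 1.03 + 6.19
= −103.18 dBm → −103.2 dBm

−103.2 dBm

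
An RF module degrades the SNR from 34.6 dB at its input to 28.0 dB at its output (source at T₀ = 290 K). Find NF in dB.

6.6 dB

NF (dB) = SNR_in(dB) − SNR_out(dB) when the source is at T₀
NF = 34.6 − 28.0 = 6.6 dB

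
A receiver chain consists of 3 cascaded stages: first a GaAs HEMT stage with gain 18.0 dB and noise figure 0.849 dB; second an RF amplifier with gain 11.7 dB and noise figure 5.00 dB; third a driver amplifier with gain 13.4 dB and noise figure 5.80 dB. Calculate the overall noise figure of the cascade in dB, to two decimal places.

0.98 dB

Convert to linear (a loss of L dB is a gain of −L dB): F_i = 10^(NF_i/10), G_i = 10^(G_i,dB/10)
  Stage 1: F_1 = 10^(0.849/10) = 1.216, G_1 = 10^(18.0/10) = 63.10
  Stage 2: F_2 = 10^(5.00/10) = 3.162, G_2 = 10^(11.7/10) = 14.79
  Stage 3: F_3 = 10^(5.80/10) = 3.802, G_3 = 10^(13.4/10) = 21.88
Friis cascade:
  F = 1.216 + (3.162 − 1)/63.10 + (3.802 − 1)/933.3 = 1.253
NF = 10 log₁₀(1.253) = 0.98 dB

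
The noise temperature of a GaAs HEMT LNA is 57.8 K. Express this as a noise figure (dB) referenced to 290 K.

F = 1 + T_e/T₀ = 1 + 57.8/290 = 1.19931
NF = 10 log₁₀(1.19931) = 0.789 dB

0.789 dB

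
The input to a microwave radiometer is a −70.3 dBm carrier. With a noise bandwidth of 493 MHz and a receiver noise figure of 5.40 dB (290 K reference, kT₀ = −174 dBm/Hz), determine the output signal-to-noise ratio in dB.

11.4 dB

Noise floor: N = −174 + 10 log₁₀(B) + NF
10 log₁₀(4.93×10⁸) = 86.93 dB
N = −174 + 86.93 + 5.40 = −81.67 dBm
SNR = P_sig − N = −70.3 − (−81.67) = 11.37 dB → 11.4 dB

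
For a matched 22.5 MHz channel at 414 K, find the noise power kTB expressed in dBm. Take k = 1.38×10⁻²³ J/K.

−98.9 dBm

P_n = kTB = 1.38×10⁻²³ × 414 × 2.25×10⁷ = 1.29×10⁻¹³ W
In dBm: 10 log₁₀(1.29×10⁻¹³ / 10⁻³) = −98.9 dBm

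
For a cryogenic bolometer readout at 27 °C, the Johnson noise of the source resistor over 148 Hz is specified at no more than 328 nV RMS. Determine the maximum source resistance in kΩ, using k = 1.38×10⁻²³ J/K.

43.9 kΩ

T = 27 °C + 273.15 = 300.15 K
Johnson–Nyquist: V_n = √(4kTRB) ⇒ R = V_n² / (4kTB)
4kTB = 4 × 1.38×10⁻²³ × 300.15 × 1.48×10² = 2.45×10⁻¹⁸
R = (3.28×10⁻⁷)² / 2.45×10⁻¹⁸ = 4.39×10⁴ Ω = 43.9 kΩ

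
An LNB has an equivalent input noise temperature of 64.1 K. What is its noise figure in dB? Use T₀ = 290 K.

F = 1 + T_e/T₀ = 1 + 64.1/290 = 1.22103
NF = 10 log₁₀(1.22103) = 0.867 dB

0.867 dB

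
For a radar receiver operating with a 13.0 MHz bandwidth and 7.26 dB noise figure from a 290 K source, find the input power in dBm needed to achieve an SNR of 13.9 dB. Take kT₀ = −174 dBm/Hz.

Sensitivity = −174 + 10 log₁₀(B) + NF + SNR_min
= −174 + 71.14 + 7.26 + 13.9
= −81.70 dBm → −81.7 dBm

−81.7 dBm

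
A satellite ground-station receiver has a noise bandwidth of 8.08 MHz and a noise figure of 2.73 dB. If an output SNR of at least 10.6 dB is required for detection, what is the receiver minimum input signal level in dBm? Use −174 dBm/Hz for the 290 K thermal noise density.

Sensitivity = −174 + 10 log₁₀(B) + NF + SNR_min
= −174 + 69.07 + 2.73 + 10.6
= −91.60 dBm → −91.6 dBm

−91.6 dBm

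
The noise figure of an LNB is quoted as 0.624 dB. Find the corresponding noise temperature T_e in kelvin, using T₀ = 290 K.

44.8 K

F = 10^(0.624/10) = 1.15452
T_e = (F − 1)·T₀ = (1.15452 − 1) × 290 = 44.8 K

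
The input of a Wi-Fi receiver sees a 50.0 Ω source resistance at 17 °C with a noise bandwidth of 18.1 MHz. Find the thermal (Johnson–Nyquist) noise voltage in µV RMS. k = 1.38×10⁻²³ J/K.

3.81 µV

T = 17 °C + 273.15 = 290.15 K
V_n = √(4kTRB)
4kTRB = 4 × 1.38×10⁻²³ × 290.15 × 5.00×10¹ × 1.81×10⁷ = 1.45×10⁻¹¹ V²
V_n = √(1.45×10⁻¹¹) = 3.81×10⁻⁶ V = 3.81 µV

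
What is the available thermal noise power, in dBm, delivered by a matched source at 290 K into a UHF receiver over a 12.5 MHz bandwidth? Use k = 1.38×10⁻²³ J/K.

−103.0 dBm

P_n = kTB = 1.38×10⁻²³ × 290 × 1.25×10⁷ = 5.00×10⁻¹⁴ W
In dBm: 10 log₁₀(5.00×10⁻¹⁴ / 10⁻³) = −103.0 dBm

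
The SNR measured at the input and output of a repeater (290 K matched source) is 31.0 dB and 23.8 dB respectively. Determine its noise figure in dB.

NF (dB) = SNR_in(dB) − SNR_out(dB) when the source is at T₀
NF = 31.0 − 23.8 = 7.2 dB

7.2 dB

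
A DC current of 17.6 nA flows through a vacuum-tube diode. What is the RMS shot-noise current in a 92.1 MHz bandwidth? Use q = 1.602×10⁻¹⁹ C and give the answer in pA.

I_n = √(2qI·B)
2qI·B = 2 × 1.602×10⁻¹⁹ × 1.76×10⁻⁸ × 9.21×10⁷ = 5.19×10⁻¹⁹ A²
I_n = √(5.19×10⁻¹⁹) = 7.21×10⁻¹⁰ A = 721 pA

721 pA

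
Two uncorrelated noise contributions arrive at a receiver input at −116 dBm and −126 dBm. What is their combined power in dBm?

−115.6 dBm

Convert to linear, add, convert back:
P₁ = 2.51×10⁻¹⁵ W, P₂ = 2.51×10⁻¹⁶ W
P_tot = 2.76×10⁻¹⁵ W → 10 log₁₀(P_tot / 10⁻³) = −115.6 dBm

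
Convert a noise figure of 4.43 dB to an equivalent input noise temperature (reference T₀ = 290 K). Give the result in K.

F = 10^(4.43/10) = 2.77332
T_e = (F − 1)·T₀ = (2.77332 − 1) × 290 = 514 K

514 K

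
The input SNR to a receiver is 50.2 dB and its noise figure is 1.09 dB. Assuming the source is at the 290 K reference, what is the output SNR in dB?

49.11 dB

By definition F = SNR_in/SNR_out, so in dB: SNR_out = SNR_in − NF
SNR_out = 50.2 − 1.09 = 49.11 dB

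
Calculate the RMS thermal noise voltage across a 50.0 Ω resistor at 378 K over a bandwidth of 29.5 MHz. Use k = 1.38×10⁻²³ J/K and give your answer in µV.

5.55 µV

V_n = √(4kTRB)
4kTRB = 4 × 1.38×10⁻²³ × 378 × 5.00×10¹ × 2.95×10⁷ = 3.08×10⁻¹¹ V²
V_n = √(3.08×10⁻¹¹) = 5.55×10⁻⁶ V = 5.55 µV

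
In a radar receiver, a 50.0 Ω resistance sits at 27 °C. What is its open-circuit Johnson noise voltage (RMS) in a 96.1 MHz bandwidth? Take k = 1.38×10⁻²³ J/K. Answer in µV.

8.92 µV

T = 27 °C + 273.15 = 300.15 K
V_n = √(4kTRB)
4kTRB = 4 × 1.38×10⁻²³ × 300.15 × 5.00×10¹ × 9.61×10⁷ = 7.96×10⁻¹¹ V²
V_n = √(7.96×10⁻¹¹) = 8.92×10⁻⁶ V = 8.92 µV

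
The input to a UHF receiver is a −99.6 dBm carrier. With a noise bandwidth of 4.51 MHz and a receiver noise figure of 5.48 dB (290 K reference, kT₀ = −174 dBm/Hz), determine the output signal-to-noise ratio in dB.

2.4 dB

Noise floor: N = −174 + 10 log₁₀(B) + NF
10 log₁₀(4.51×10⁶) = 66.54 dB
N = −174 + 66.54 + 5.48 = −101.98 dBm
SNR = P_sig − N = −99.6 − (−101.98) = 2.38 dB → 2.4 dB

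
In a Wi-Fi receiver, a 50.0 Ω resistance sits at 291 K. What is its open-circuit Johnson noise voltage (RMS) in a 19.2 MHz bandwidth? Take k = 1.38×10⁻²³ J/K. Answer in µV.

3.93 µV

V_n = √(4kTRB)
4kTRB = 4 × 1.38×10⁻²³ × 291 × 5.00×10¹ × 1.92×10⁷ = 1.54×10⁻¹¹ V²
V_n = √(1.54×10⁻¹¹) = 3.93×10⁻⁶ V = 3.93 µV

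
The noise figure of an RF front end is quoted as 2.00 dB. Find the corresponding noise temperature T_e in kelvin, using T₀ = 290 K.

170 K

F = 10^(2.00/10) = 1.58489
T_e = (F − 1)·T₀ = (1.58489 − 1) × 290 = 170 K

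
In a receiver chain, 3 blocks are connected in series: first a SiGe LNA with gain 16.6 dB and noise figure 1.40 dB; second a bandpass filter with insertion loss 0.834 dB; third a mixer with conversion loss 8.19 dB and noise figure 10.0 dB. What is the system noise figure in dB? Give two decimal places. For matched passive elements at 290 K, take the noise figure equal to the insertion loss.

Convert to linear (a loss of L dB is a gain of −L dB): F_i = 10^(NF_i/10), G_i = 10^(G_i,dB/10)
  Stage 1: F_1 = 10^(1.40/10) = 1.380, G_1 = 10^(16.6/10) = 45.71
  Stage 2: F_2 = 10^(0.834/10) = 1.212, G_2 = 10^(−0.834/10) = 0.8253
  Stage 3: F_3 = 10^(10.0/10) = 10.00, G_3 = 10^(−8.19/10) = 0.1517
Friis cascade:
  F = 1.380 + (1.212 − 1)/45.71 + (10.00 − 1)/37.72 = 1.624
NF = 10 log₁₀(1.624) = 2.10 dB

2.10 dB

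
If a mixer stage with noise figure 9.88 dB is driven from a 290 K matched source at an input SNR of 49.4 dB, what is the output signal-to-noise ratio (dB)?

39.52 dB

By definition F = SNR_in/SNR_out, so in dB: SNR_out = SNR_in − NF
SNR_out = 49.4 − 9.88 = 39.52 dB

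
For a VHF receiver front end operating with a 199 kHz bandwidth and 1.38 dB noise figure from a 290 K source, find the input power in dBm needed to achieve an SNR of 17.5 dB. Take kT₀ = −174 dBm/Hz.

Sensitivity = −174 + 10 log₁₀(B) + NF + SNR_min
= −174 + 52.99 + 1.38 + 17.5
= −102.13 dBm → −102.1 dBm

−102.1 dBm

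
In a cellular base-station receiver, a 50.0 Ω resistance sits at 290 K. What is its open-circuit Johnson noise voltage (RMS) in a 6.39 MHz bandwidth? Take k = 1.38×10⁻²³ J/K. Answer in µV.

V_n = √(4kTRB)
4kTRB = 4 × 1.38×10⁻²³ × 290 × 5.00×10¹ × 6.39×10⁶ = 5.11×10⁻¹² V²
V_n = √(5.11×10⁻¹²) = 2.26×10⁻⁶ V = 2.26 µV

2.26 µV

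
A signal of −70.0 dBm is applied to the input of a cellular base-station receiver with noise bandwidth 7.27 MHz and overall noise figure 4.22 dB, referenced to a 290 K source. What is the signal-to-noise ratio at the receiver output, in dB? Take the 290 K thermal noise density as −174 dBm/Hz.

Noise floor: N = −174 + 10 log₁₀(B) + NF
10 log₁₀(7.27×10⁶) = 68.62 dB
N = −174 + 68.62 + 4.22 = −101.16 dBm
SNR = P_sig − N = −70.0 − (−101.16) = 31.16 dB → 31.2 dB

31.2 dB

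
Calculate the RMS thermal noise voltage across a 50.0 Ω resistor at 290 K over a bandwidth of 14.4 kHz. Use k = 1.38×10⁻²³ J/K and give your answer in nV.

107 nV

V_n = √(4kTRB)
4kTRB = 4 × 1.38×10⁻²³ × 290 × 5.00×10¹ × 1.44×10⁴ = 1.15×10⁻¹⁴ V²
V_n = √(1.15×10⁻¹⁴) = 1.07×10⁻⁷ V = 107 nV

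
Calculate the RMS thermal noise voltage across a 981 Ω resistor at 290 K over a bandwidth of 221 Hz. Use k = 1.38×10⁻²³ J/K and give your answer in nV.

58.9 nV

V_n = √(4kTRB)
4kTRB = 4 × 1.38×10⁻²³ × 290 × 9.81×10² × 2.21×10² = 3.47×10⁻¹⁵ V²
V_n = √(3.47×10⁻¹⁵) = 5.89×10⁻⁸ V = 58.9 nV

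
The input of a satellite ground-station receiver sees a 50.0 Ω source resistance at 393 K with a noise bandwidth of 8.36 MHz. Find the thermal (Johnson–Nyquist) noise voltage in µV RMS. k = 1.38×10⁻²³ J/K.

3.01 µV

V_n = √(4kTRB)
4kTRB = 4 × 1.38×10⁻²³ × 393 × 5.00×10¹ × 8.36×10⁶ = 9.07×10⁻¹² V²
V_n = √(9.07×10⁻¹²) = 3.01×10⁻⁶ V = 3.01 µV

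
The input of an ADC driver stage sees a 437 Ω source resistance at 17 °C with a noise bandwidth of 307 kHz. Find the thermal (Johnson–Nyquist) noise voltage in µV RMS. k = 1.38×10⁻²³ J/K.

1.47 µV

T = 17 °C + 273.15 = 290.15 K
V_n = √(4kTRB)
4kTRB = 4 × 1.38×10⁻²³ × 290.15 × 4.37×10² × 3.07×10⁵ = 2.15×10⁻¹² V²
V_n = √(2.15×10⁻¹²) = 1.47×10⁻⁶ V = 1.47 µV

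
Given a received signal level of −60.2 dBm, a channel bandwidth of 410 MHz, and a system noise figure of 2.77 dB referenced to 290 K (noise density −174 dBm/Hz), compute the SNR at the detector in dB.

24.9 dB

Noise floor: N = −174 + 10 log₁₀(B) + NF
10 log₁₀(4.10×10⁸) = 86.13 dB
N = −174 + 86.13 + 2.77 = −85.10 dBm
SNR = P_sig − N = −60.2 − (−85.10) = 24.90 dB → 24.9 dB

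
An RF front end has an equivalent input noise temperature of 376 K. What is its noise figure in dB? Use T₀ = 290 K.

F = 1 + T_e/T₀ = 1 + 376/290 = 2.29655
NF = 10 log₁₀(2.29655) = 3.61 dB

3.61 dB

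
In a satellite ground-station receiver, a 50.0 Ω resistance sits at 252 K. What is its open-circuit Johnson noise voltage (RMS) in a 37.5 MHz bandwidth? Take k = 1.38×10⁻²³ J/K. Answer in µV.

5.11 µV

V_n = √(4kTRB)
4kTRB = 4 × 1.38×10⁻²³ × 252 × 5.00×10¹ × 3.75×10⁷ = 2.61×10⁻¹¹ V²
V_n = √(2.61×10⁻¹¹) = 5.11×10⁻⁶ V = 5.11 µV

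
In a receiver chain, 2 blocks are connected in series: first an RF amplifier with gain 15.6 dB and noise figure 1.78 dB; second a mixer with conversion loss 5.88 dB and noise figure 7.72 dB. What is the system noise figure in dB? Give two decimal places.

2.15 dB

Convert to linear (a loss of L dB is a gain of −L dB): F_i = 10^(NF_i/10), G_i = 10^(G_i,dB/10)
  Stage 1: F_1 = 10^(1.78/10) = 1.507, G_1 = 10^(15.6/10) = 36.31
  Stage 2: F_2 = 10^(7.72/10) = 5.916, G_2 = 10^(−5.88/10) = 0.2582
Friis cascade:
  F = 1.507 + (5.916 − 1)/36.31 = 1.642
NF = 10 log₁₀(1.642) = 2.15 dB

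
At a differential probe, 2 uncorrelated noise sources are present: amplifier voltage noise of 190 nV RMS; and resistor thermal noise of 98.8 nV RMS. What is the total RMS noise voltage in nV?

214 nV

Uncorrelated sources add in power (mean-square): V_tot = √(ΣV_i²)
V_tot = √[(1.90×10⁻⁷)² + (9.88×10⁻⁸)²] = 2.14×10⁻⁷ V = 214 nV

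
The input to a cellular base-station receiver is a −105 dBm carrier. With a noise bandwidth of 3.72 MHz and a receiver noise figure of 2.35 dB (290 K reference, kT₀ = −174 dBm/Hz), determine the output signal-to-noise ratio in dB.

Noise floor: N = −174 + 10 log₁₀(B) + NF
10 log₁₀(3.72×10⁶) = 65.71 dB
N = −174 + 65.71 + 2.35 = −105.94 dBm
SNR = P_sig − N = −105 − (−105.94) = 0.94 dB → 0.9 dB

0.9 dB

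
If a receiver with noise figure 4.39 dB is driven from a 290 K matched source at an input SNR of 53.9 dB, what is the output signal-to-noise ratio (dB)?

49.51 dB

By definition F = SNR_in/SNR_out, so in dB: SNR_out = SNR_in − NF
SNR_out = 53.9 − 4.39 = 49.51 dB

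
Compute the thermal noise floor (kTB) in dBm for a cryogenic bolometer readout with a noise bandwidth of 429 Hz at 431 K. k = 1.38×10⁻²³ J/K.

P_n = kTB = 1.38×10⁻²³ × 431 × 4.29×10² = 2.55×10⁻¹⁸ W
In dBm: 10 log₁₀(2.55×10⁻¹⁸ / 10⁻³) = −145.9 dBm

−145.9 dBm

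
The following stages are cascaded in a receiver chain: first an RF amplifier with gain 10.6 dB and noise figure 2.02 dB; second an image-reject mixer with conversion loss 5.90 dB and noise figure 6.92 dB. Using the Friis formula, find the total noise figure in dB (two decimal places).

Convert to linear (a loss of L dB is a gain of −L dB): F_i = 10^(NF_i/10), G_i = 10^(G_i,dB/10)
  Stage 1: F_1 = 10^(2.02/10) = 1.592, G_1 = 10^(10.6/10) = 11.48
  Stage 2: F_2 = 10^(6.92/10) = 4.920, G_2 = 10^(−5.90/10) = 0.2570
Friis cascade:
  F = 1.592 + (4.920 − 1)/11.48 = 1.934
NF = 10 log₁₀(1.934) = 2.86 dB

2.86 dB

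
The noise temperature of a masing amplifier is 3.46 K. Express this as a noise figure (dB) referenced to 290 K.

0.052 dB

F = 1 + T_e/T₀ = 1 + 3.46/290 = 1.01193
NF = 10 log₁₀(1.01193) = 0.052 dB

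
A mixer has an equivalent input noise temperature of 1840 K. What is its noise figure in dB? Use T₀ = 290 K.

8.66 dB

F = 1 + T_e/T₀ = 1 + 1840/290 = 7.34483
NF = 10 log₁₀(7.34483) = 8.66 dB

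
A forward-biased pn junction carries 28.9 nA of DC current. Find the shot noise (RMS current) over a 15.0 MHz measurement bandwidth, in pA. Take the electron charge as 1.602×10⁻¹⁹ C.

I_n = √(2qI·B)
2qI·B = 2 × 1.602×10⁻¹⁹ × 2.89×10⁻⁸ × 1.50×10⁷ = 1.39×10⁻¹⁹ A²
I_n = √(1.39×10⁻¹⁹) = 3.73×10⁻¹⁰ A = 373 pA

373 pA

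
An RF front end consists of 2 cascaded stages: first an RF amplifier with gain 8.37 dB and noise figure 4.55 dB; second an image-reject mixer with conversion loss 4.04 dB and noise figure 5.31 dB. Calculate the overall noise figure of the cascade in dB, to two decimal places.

5.05 dB

Convert to linear (a loss of L dB is a gain of −L dB): F_i = 10^(NF_i/10), G_i = 10^(G_i,dB/10)
  Stage 1: F_1 = 10^(4.55/10) = 2.851, G_1 = 10^(8.37/10) = 6.871
  Stage 2: F_2 = 10^(5.31/10) = 3.396, G_2 = 10^(−4.04/10) = 0.3945
Friis cascade:
  F = 2.851 + (3.396 − 1)/6.871 = 3.200
NF = 10 log₁₀(3.200) = 5.05 dB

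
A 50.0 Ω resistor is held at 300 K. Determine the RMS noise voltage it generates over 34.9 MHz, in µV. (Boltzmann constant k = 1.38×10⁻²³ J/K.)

V_n = √(4kTRB)
4kTRB = 4 × 1.38×10⁻²³ × 300 × 5.00×10¹ × 3.49×10⁷ = 2.89×10⁻¹¹ V²
V_n = √(2.89×10⁻¹¹) = 5.38×10⁻⁶ V = 5.38 µV

5.38 µV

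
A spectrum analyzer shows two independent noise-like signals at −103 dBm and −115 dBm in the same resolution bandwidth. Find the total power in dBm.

−102.7 dBm

Convert to linear, add, convert back:
P₁ = 5.01×10⁻¹⁴ W, P₂ = 3.16×10⁻¹⁵ W
P_tot = 5.33×10⁻¹⁴ W → 10 log₁₀(P_tot / 10⁻³) = −102.7 dBm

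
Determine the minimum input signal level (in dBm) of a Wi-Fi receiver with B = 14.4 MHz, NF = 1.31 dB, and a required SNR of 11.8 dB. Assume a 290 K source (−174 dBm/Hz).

Sensitivity = −174 + 10 log₁₀(B) + NF + SNR_min
= −174 + 71.58 + 1.31 + 11.8
= −89.31 dBm → −89.3 dBm

−89.3 dBm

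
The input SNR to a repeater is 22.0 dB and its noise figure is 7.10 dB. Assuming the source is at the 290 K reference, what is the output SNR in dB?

By definition F = SNR_in/SNR_out, so in dB: SNR_out = SNR_in − NF
SNR_out = 22.0 − 7.10 = 14.90 dB

14.90 dB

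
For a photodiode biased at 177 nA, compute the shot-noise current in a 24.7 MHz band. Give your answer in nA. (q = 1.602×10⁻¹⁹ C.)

1.18 nA

I_n = √(2qI·B)
2qI·B = 2 × 1.602×10⁻¹⁹ × 1.77×10⁻⁷ × 2.47×10⁷ = 1.40×10⁻¹⁸ A²
I_n = √(1.40×10⁻¹⁸) = 1.18×10⁻⁹ A = 1.18 nA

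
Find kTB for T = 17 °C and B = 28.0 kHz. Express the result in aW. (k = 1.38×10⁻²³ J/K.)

T = 17 °C + 273.15 = 290.15 K
P_n = kTB = 1.38×10⁻²³ × 290.15 × 2.80×10⁴ = 1.12×10⁻¹⁶ W = 112 aW

112 aW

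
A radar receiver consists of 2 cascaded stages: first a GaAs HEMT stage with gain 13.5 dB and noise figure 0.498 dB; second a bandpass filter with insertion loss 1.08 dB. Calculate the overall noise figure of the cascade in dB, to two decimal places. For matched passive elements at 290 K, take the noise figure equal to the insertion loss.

0.55 dB

Convert to linear (a loss of L dB is a gain of −L dB): F_i = 10^(NF_i/10), G_i = 10^(G_i,dB/10)
  Stage 1: F_1 = 10^(0.498/10) = 1.122, G_1 = 10^(13.5/10) = 22.39
  Stage 2: F_2 = 10^(1.08/10) = 1.282, G_2 = 10^(−1.08/10) = 0.7798
Friis cascade:
  F = 1.122 + (1.282 − 1)/22.39 = 1.134
NF = 10 log₁₀(1.134) = 0.55 dB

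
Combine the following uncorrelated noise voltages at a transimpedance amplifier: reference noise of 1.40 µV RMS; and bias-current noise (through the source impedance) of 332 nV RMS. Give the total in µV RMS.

Uncorrelated sources add in power (mean-square): V_tot = √(ΣV_i²)
V_tot = √[(1.40×10⁻⁶)² + (3.32×10⁻⁷)²] = 1.44×10⁻⁶ V = 1.44 µV

1.44 µV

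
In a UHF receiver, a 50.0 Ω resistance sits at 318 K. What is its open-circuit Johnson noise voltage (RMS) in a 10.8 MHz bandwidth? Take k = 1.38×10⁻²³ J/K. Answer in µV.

3.08 µV

V_n = √(4kTRB)
4kTRB = 4 × 1.38×10⁻²³ × 318 × 5.00×10¹ × 1.08×10⁷ = 9.48×10⁻¹² V²
V_n = √(9.48×10⁻¹²) = 3.08×10⁻⁶ V = 3.08 µV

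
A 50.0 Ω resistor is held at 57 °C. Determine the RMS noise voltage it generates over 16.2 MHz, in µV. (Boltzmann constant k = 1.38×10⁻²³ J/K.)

T = 57 °C + 273.15 = 330.15 K
V_n = √(4kTRB)
4kTRB = 4 × 1.38×10⁻²³ × 330.15 × 5.00×10¹ × 1.62×10⁷ = 1.48×10⁻¹¹ V²
V_n = √(1.48×10⁻¹¹) = 3.84×10⁻⁶ V = 3.84 µV

3.84 µV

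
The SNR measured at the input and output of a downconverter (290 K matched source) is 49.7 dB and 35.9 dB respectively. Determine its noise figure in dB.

13.8 dB

NF (dB) = SNR_in(dB) − SNR_out(dB) when the source is at T₀
NF = 49.7 − 35.9 = 13.8 dB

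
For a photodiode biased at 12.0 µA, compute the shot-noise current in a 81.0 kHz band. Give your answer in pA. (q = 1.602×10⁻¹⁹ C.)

I_n = √(2qI·B)
2qI·B = 2 × 1.602×10⁻¹⁹ × 1.20×10⁻⁵ × 8.10×10⁴ = 3.11×10⁻¹⁹ A²
I_n = √(3.11×10⁻¹⁹) = 5.58×10⁻¹⁰ A = 558 pA

558 pA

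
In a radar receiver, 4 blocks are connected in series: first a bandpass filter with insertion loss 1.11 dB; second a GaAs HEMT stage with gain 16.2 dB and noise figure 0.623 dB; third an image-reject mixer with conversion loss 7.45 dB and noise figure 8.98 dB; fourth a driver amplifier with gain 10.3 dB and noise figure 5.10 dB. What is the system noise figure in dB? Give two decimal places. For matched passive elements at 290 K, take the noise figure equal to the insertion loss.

Convert to linear (a loss of L dB is a gain of −L dB): F_i = 10^(NF_i/10), G_i = 10^(G_i,dB/10)
  Stage 1: F_1 = 10^(1.11/10) = 1.291, G_1 = 10^(−1.11/10) = 0.7745
  Stage 2: F_2 = 10^(0.623/10) = 1.154, G_2 = 10^(16.2/10) = 41.69
  Stage 3: F_3 = 10^(8.98/10) = 7.907, G_3 = 10^(−7.45/10) = 0.1799
  Stage 4: F_4 = 10^(5.10/10) = 3.236, G_4 = 10^(10.3/10) = 10.72
Friis cascade:
  F = 1.291 + (1.154 − 1)/0.7745 + (7.907 − 1)/32.28 + (3.236 − 1)/5.808 = 2.089
NF = 10 log₁₀(2.089) = 3.20 dB

3.20 dB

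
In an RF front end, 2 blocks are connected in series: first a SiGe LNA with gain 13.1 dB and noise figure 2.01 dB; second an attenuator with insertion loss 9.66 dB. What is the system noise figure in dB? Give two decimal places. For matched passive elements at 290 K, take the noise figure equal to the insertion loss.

Convert to linear (a loss of L dB is a gain of −L dB): F_i = 10^(NF_i/10), G_i = 10^(G_i,dB/10)
  Stage 1: F_1 = 10^(2.01/10) = 1.589, G_1 = 10^(13.1/10) = 20.42
  Stage 2: F_2 = 10^(9.66/10) = 9.247, G_2 = 10^(−9.66/10) = 0.1081
Friis cascade:
  F = 1.589 + (9.247 − 1)/20.42 = 1.992
NF = 10 log₁₀(1.992) = 2.99 dB

2.99 dB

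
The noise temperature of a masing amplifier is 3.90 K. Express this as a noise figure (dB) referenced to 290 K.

F = 1 + T_e/T₀ = 1 + 3.90/290 = 1.01345
NF = 10 log₁₀(1.01345) = 0.058 dB

0.058 dB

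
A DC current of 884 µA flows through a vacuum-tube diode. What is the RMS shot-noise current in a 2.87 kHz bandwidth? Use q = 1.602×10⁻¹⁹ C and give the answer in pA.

I_n = √(2qI·B)
2qI·B = 2 × 1.602×10⁻¹⁹ × 8.84×10⁻⁴ × 2.87×10³ = 8.13×10⁻¹⁹ A²
I_n = √(8.13×10⁻¹⁹) = 9.02×10⁻¹⁰ A = 902 pA

902 pA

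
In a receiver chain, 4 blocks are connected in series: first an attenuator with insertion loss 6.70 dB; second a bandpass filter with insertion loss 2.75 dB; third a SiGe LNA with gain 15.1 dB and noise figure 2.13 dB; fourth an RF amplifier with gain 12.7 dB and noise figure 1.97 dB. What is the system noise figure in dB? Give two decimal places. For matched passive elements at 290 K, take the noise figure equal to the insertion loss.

Convert to linear (a loss of L dB is a gain of −L dB): F_i = 10^(NF_i/10), G_i = 10^(G_i,dB/10)
  Stage 1: F_1 = 10^(6.70/10) = 4.677, G_1 = 10^(−6.70/10) = 0.2138
  Stage 2: F_2 = 10^(2.75/10) = 1.884, G_2 = 10^(−2.75/10) = 0.5309
  Stage 3: F_3 = 10^(2.13/10) = 1.633, G_3 = 10^(15.1/10) = 32.36
  Stage 4: F_4 = 10^(1.97/10) = 1.574, G_4 = 10^(12.7/10) = 18.62
Friis cascade:
  F = 4.677 + (1.884 − 1)/0.2138 + (1.633 − 1)/0.1135 + (1.574 − 1)/3.673 = 14.54
NF = 10 log₁₀(14.54) = 11.63 dB

11.63 dB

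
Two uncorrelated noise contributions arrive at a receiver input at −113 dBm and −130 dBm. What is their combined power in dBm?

−112.9 dBm

Convert to linear, add, convert back:
P₁ = 5.01×10⁻¹⁵ W, P₂ = 1.00×10⁻¹⁶ W
P_tot = 5.11×10⁻¹⁵ W → 10 log₁₀(P_tot / 10⁻³) = −112.9 dBm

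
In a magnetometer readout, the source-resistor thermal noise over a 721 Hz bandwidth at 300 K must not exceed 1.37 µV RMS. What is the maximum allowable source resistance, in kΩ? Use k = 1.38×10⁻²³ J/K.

Johnson–Nyquist: V_n = √(4kTRB) ⇒ R = V_n² / (4kTB)
4kTB = 4 × 1.38×10⁻²³ × 300 × 7.21×10² = 1.19×10⁻¹⁷
R = (1.37×10⁻⁶)² / 1.19×10⁻¹⁷ = 1.57×10⁵ Ω = 157 kΩ

157 kΩ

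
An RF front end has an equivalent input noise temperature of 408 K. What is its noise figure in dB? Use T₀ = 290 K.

F = 1 + T_e/T₀ = 1 + 408/290 = 2.4069
NF = 10 log₁₀(2.4069) = 3.81 dB

3.81 dB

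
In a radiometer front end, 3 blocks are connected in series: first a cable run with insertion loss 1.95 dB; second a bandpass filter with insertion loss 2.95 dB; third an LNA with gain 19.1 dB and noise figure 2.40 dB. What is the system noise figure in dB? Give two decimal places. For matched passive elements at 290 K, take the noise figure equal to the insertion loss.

Convert to linear (a loss of L dB is a gain of −L dB): F_i = 10^(NF_i/10), G_i = 10^(G_i,dB/10)
  Stage 1: F_1 = 10^(1.95/10) = 1.567, G_1 = 10^(−1.95/10) = 0.6383
  Stage 2: F_2 = 10^(2.95/10) = 1.972, G_2 = 10^(−2.95/10) = 0.5070
  Stage 3: F_3 = 10^(2.40/10) = 1.738, G_3 = 10^(19.1/10) = 81.28
Friis cascade:
  F = 1.567 + (1.972 − 1)/0.6383 + (1.738 − 1)/0.3236 = 5.370
NF = 10 log₁₀(5.370) = 7.30 dB

7.30 dB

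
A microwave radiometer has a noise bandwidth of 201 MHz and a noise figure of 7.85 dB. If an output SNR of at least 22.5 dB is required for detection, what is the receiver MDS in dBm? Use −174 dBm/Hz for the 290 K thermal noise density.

Sensitivity = −174 + 10 log₁₀(B) + NF + SNR_min
= −174 + 83.03 + 7.85 + 22.5
= −60.62 dBm → −60.6 dBm

−60.6 dBm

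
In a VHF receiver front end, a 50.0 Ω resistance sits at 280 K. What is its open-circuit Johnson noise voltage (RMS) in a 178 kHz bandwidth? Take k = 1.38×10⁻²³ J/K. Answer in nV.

371 nV

V_n = √(4kTRB)
4kTRB = 4 × 1.38×10⁻²³ × 280 × 5.00×10¹ × 1.78×10⁵ = 1.38×10⁻¹³ V²
V_n = √(1.38×10⁻¹³) = 3.71×10⁻⁷ V = 371 nV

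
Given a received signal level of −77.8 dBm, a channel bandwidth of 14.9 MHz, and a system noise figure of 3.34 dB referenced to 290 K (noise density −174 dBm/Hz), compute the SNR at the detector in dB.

21.1 dB

Noise floor: N = −174 + 10 log₁₀(B) + NF
10 log₁₀(1.49×10⁷) = 71.73 dB
N = −174 + 71.73 + 3.34 = −98.93 dBm
SNR = P_sig − N = −77.8 − (−98.93) = 21.13 dB → 21.1 dB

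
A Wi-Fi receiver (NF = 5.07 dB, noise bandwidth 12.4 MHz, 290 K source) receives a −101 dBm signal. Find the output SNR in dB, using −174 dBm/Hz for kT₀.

−3.0 dB

Noise floor: N = −174 + 10 log₁₀(B) + NF
10 log₁₀(1.24×10⁷) = 70.93 dB
N = −174 + 70.93 + 5.07 = −98.00 dBm
SNR = P_sig − N = −101 − (−98.00) = −3.00 dB → −3.0 dB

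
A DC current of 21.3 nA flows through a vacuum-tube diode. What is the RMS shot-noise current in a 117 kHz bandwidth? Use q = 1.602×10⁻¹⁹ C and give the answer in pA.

I_n = √(2qI·B)
2qI·B = 2 × 1.602×10⁻¹⁹ × 2.13×10⁻⁸ × 1.17×10⁵ = 7.98×10⁻²² A²
I_n = √(7.98×10⁻²²) = 2.83×10⁻¹¹ A = 28.3 pA

28.3 pA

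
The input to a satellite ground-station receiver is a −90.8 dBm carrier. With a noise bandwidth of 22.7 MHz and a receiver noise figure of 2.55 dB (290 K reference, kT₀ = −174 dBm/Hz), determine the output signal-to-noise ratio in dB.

Noise floor: N = −174 + 10 log₁₀(B) + NF
10 log₁₀(2.27×10⁷) = 73.56 dB
N = −174 + 73.56 + 2.55 = −97.89 dBm
SNR = P_sig − N = −90.8 − (−97.89) = 7.09 dB → 7.1 dB

7.1 dB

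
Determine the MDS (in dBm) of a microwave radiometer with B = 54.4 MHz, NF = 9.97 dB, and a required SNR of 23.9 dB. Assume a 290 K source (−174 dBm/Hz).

−62.8 dBm

Sensitivity = −174 + 10 log₁₀(B) + NF + SNR_min
= −174 + 77.36 + 9.97 + 23.9
= −62.77 dBm → −62.8 dBm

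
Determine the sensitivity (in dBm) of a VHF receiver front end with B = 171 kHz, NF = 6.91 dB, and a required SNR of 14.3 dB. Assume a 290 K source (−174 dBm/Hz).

−100.5 dBm

Sensitivity = −174 + 10 log₁₀(B) + NF + SNR_min
= −174 + 52.33 + 6.91 + 14.3
= −100.46 dBm → −100.5 dBm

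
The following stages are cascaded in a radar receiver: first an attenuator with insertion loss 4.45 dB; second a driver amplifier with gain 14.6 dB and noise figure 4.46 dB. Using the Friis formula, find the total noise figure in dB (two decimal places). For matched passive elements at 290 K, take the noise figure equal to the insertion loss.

Convert to linear (a loss of L dB is a gain of −L dB): F_i = 10^(NF_i/10), G_i = 10^(G_i,dB/10)
  Stage 1: F_1 = 10^(4.45/10) = 2.786, G_1 = 10^(−4.45/10) = 0.3589
  Stage 2: F_2 = 10^(4.46/10) = 2.793, G_2 = 10^(14.6/10) = 28.84
Friis cascade:
  F = 2.786 + (2.793 − 1)/0.3589 = 7.780
NF = 10 log₁₀(7.780) = 8.91 dB

8.91 dB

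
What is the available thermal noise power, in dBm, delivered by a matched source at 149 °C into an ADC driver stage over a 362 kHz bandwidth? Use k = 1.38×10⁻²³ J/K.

T = 149 °C + 273.15 = 422.15 K
P_n = kTB = 1.38×10⁻²³ × 422.15 × 3.62×10⁵ = 2.11×10⁻¹⁵ W
In dBm: 10 log₁₀(2.11×10⁻¹⁵ / 10⁻³) = −116.8 dBm

−116.8 dBm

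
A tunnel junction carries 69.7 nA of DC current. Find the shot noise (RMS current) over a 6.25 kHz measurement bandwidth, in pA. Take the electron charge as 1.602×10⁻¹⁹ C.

I_n = √(2qI·B)
2qI·B = 2 × 1.602×10⁻¹⁹ × 6.97×10⁻⁸ × 6.25×10³ = 1.40×10⁻²² A²
I_n = √(1.40×10⁻²²) = 1.18×10⁻¹¹ A = 11.8 pA

11.8 pA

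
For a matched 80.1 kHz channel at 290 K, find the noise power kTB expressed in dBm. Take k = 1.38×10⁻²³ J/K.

−124.9 dBm

P_n = kTB = 1.38×10⁻²³ × 290 × 8.01×10⁴ = 3.21×10⁻¹⁶ W
In dBm: 10 log₁₀(3.21×10⁻¹⁶ / 10⁻³) = −124.9 dBm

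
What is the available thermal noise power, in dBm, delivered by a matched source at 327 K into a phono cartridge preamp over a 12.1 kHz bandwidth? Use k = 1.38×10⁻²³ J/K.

P_n = kTB = 1.38×10⁻²³ × 327 × 1.21×10⁴ = 5.46×10⁻¹⁷ W
In dBm: 10 log₁₀(5.46×10⁻¹⁷ / 10⁻³) = −132.6 dBm

−132.6 dBm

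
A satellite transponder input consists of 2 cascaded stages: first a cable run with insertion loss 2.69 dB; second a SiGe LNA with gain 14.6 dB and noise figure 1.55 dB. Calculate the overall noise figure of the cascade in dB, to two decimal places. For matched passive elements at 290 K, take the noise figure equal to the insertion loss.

4.24 dB

Convert to linear (a loss of L dB is a gain of −L dB): F_i = 10^(NF_i/10), G_i = 10^(G_i,dB/10)
  Stage 1: F_1 = 10^(2.69/10) = 1.858, G_1 = 10^(−2.69/10) = 0.5383
  Stage 2: F_2 = 10^(1.55/10) = 1.429, G_2 = 10^(14.6/10) = 28.84
Friis cascade:
  F = 1.858 + (1.429 − 1)/0.5383 = 2.655
NF = 10 log₁₀(2.655) = 4.24 dB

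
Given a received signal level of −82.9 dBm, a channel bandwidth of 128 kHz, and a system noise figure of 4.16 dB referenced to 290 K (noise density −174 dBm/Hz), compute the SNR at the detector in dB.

35.9 dB

Noise floor: N = −174 + 10 log₁₀(B) + NF
10 log₁₀(1.28×10⁵) = 51.07 dB
N = −174 + 51.07 + 4.16 = −118.77 dBm
SNR = P_sig − N = −82.9 − (−118.77) = 35.87 dB → 35.9 dB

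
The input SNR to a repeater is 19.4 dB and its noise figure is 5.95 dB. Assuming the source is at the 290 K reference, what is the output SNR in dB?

By definition F = SNR_in/SNR_out, so in dB: SNR_out = SNR_in − NF
SNR_out = 19.4 − 5.95 = 13.45 dB

13.45 dB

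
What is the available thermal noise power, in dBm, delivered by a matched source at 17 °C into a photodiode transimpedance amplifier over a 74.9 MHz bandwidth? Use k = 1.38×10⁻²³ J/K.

−95.2 dBm

T = 17 °C + 273.15 = 290.15 K
P_n = kTB = 1.38×10⁻²³ × 290.15 × 7.49×10⁷ = 3.00×10⁻¹³ W
In dBm: 10 log₁₀(3.00×10⁻¹³ / 10⁻³) = −95.2 dBm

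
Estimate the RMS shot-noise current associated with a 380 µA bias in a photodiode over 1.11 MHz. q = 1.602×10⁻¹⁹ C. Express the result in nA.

11.6 nA

I_n = √(2qI·B)
2qI·B = 2 × 1.602×10⁻¹⁹ × 3.80×10⁻⁴ × 1.11×10⁶ = 1.35×10⁻¹⁶ A²
I_n = √(1.35×10⁻¹⁶) = 1.16×10⁻⁸ A = 11.6 nA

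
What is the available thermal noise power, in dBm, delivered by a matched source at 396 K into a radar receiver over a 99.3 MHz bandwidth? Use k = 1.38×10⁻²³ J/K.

−92.7 dBm

P_n = kTB = 1.38×10⁻²³ × 396 × 9.93×10⁷ = 5.43×10⁻¹³ W
In dBm: 10 log₁₀(5.43×10⁻¹³ / 10⁻³) = −92.7 dBm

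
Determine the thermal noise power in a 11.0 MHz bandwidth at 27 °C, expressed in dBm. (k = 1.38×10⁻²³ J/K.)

−103.4 dBm

T = 27 °C + 273.15 = 300.15 K
P_n = kTB = 1.38×10⁻²³ × 300.15 × 1.10×10⁷ = 4.56×10⁻¹⁴ W
In dBm: 10 log₁₀(4.56×10⁻¹⁴ / 10⁻³) = −103.4 dBm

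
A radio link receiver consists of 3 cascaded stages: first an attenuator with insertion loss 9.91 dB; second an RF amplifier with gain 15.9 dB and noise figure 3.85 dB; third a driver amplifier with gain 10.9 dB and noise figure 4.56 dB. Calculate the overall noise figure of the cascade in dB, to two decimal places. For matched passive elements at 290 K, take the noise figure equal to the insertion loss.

13.84 dB

Convert to linear (a loss of L dB is a gain of −L dB): F_i = 10^(NF_i/10), G_i = 10^(G_i,dB/10)
  Stage 1: F_1 = 10^(9.91/10) = 9.795, G_1 = 10^(−9.91/10) = 0.1021
  Stage 2: F_2 = 10^(3.85/10) = 2.427, G_2 = 10^(15.9/10) = 38.90
  Stage 3: F_3 = 10^(4.56/10) = 2.858, G_3 = 10^(10.9/10) = 12.30
Friis cascade:
  F = 9.795 + (2.427 − 1)/0.1021 + (2.858 − 1)/3.972 = 24.24
NF = 10 log₁₀(24.24) = 13.84 dB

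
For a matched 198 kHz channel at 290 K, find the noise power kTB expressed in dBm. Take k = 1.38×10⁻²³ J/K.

P_n = kTB = 1.38×10⁻²³ × 290 × 1.98×10⁵ = 7.92×10⁻¹⁶ W
In dBm: 10 log₁₀(7.92×10⁻¹⁶ / 10⁻³) = −121.0 dBm

−121.0 dBm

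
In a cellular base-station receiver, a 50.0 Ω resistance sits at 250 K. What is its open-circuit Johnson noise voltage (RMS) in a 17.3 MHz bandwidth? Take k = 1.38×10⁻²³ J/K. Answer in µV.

V_n = √(4kTRB)
4kTRB = 4 × 1.38×10⁻²³ × 250 × 5.00×10¹ × 1.73×10⁷ = 1.19×10⁻¹¹ V²
V_n = √(1.19×10⁻¹¹) = 3.45×10⁻⁶ V = 3.45 µV

3.45 µV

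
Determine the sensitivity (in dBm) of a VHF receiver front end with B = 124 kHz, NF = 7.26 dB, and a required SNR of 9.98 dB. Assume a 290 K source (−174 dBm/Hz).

−105.8 dBm

Sensitivity = −174 + 10 log₁₀(B) + NF + SNR_min
= −174 + 50.93 + 7.26 + 9.98
= −105.83 dBm → −105.8 dBm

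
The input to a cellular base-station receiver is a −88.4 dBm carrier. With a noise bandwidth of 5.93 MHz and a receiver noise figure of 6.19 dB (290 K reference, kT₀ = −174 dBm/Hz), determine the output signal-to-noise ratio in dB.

11.7 dB

Noise floor: N = −174 + 10 log₁₀(B) + NF
10 log₁₀(5.93×10⁶) = 67.73 dB
N = −174 + 67.73 + 6.19 = −100.08 dBm
SNR = P_sig − N = −88.4 − (−100.08) = 11.68 dB → 11.7 dB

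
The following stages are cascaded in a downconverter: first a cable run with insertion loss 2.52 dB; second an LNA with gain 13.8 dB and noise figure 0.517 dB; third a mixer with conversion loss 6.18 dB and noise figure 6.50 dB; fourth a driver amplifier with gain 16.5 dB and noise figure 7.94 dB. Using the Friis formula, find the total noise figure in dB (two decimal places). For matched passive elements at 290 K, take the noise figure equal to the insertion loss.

5.89 dB

Convert to linear (a loss of L dB is a gain of −L dB): F_i = 10^(NF_i/10), G_i = 10^(G_i,dB/10)
  Stage 1: F_1 = 10^(2.52/10) = 1.786, G_1 = 10^(−2.52/10) = 0.5598
  Stage 2: F_2 = 10^(0.517/10) = 1.126, G_2 = 10^(13.8/10) = 23.99
  Stage 3: F_3 = 10^(6.50/10) = 4.467, G_3 = 10^(−6.18/10) = 0.2410
  Stage 4: F_4 = 10^(7.94/10) = 6.223, G_4 = 10^(16.5/10) = 44.67
Friis cascade:
  F = 1.786 + (1.126 − 1)/0.5598 + (4.467 − 1)/13.43 + (6.223 − 1)/3.236 = 3.885
NF = 10 log₁₀(3.885) = 5.89 dB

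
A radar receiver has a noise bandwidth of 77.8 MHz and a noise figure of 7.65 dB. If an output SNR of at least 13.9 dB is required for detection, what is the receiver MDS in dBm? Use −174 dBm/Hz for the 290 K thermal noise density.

−73.5 dBm

Sensitivity = −174 + 10 log₁₀(B) + NF + SNR_min
= −174 + 78.91 + 7.65 + 13.9
= −73.54 dBm → −73.5 dBm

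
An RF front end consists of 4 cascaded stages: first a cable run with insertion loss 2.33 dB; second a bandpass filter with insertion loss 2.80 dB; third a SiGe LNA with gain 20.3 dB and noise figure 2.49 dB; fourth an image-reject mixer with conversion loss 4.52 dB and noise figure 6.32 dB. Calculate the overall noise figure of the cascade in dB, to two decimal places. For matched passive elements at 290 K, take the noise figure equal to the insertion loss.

7.69 dB

Convert to linear (a loss of L dB is a gain of −L dB): F_i = 10^(NF_i/10), G_i = 10^(G_i,dB/10)
  Stage 1: F_1 = 10^(2.33/10) = 1.710, G_1 = 10^(−2.33/10) = 0.5848
  Stage 2: F_2 = 10^(2.80/10) = 1.905, G_2 = 10^(−2.80/10) = 0.5248
  Stage 3: F_3 = 10^(2.49/10) = 1.774, G_3 = 10^(20.3/10) = 107.2
  Stage 4: F_4 = 10^(6.32/10) = 4.285, G_4 = 10^(−4.52/10) = 0.3532
Friis cascade:
  F = 1.710 + (1.905 − 1)/0.5848 + (1.774 − 1)/0.3069 + (4.285 − 1)/32.89 = 5.881
NF = 10 log₁₀(5.881) = 7.69 dB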